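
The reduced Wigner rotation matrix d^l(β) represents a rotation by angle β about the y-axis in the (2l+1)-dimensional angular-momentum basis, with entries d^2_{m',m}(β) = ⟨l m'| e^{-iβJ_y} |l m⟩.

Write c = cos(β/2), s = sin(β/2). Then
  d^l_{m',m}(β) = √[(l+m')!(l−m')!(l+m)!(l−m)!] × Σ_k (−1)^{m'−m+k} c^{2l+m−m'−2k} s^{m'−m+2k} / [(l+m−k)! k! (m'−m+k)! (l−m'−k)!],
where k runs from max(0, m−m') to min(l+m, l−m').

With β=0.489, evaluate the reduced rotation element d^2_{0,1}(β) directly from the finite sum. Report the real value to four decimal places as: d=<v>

d=0.5079

d^2_{0,1}(β=0.489) via Wigner's sum:
Half-angle: c=0.970258, s=0.242071. N=√(2·2·6·1)=4.898979
k∈{1,2} keeps every argument non-negative
  k=1: (−1)^0·4.8990/(2)·0.9703^3·0.2421^1 = +0.541603
  k=2: (−1)^1·4.8990/(2)·0.9703^1·0.2421^3 = -0.033713
d^2_{0,1}(0.489) = +0.541603 -0.033713 = +0.507890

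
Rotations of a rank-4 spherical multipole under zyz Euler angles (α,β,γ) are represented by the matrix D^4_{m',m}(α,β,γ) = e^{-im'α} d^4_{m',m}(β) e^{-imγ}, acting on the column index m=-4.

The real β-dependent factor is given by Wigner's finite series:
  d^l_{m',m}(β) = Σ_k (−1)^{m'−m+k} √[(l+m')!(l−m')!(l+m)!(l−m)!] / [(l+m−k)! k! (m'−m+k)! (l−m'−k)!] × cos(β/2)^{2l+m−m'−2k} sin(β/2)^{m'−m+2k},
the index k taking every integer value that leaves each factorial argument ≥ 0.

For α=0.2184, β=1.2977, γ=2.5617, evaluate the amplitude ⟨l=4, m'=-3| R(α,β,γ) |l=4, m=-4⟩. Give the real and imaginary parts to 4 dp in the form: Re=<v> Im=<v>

Split into d^4_{-3,-4}(β=1.2977) × two z-phases.
c=cos(1.2977/2)=0.796779, s=sin(1.2977/2)=0.604271; N=√[1·5040·1·40320]=14255.272709
Admissible k: 0..0 (factorial args all ≥0)
  k=0: (−1)^1·14255.2727/(5040)·0.7968^7·0.6043^1 = -0.348452
d^4_{-3,-4}(1.2977) = -0.348452
D = (+0.792926+0.609318i)·(-0.348452)·(-0.680741-0.732524i) = +0.032559+0.346927i

Re=0.0326 Im=0.3469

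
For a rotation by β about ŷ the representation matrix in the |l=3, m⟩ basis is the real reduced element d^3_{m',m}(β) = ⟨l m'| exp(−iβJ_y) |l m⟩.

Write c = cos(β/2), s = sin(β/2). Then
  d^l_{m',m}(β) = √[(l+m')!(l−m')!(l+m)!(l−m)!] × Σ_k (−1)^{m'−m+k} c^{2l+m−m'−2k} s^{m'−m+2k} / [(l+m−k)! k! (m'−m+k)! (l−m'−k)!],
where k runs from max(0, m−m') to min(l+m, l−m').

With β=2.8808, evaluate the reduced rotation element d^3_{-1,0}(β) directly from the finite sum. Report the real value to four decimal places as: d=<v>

d=0.4095

d^3_{-1,0}(β=2.8808) via Wigner's sum:
Half-angle: c=0.130027, s=0.991510. N=√(2·24·6·6)=41.569219
k: max(0,(0)−(-1))=1 … min(3+(0),3−(-1))=3
  k=1: (−1)^0·41.5692/(12)·0.1300^5·0.9915^1 = +0.000128
  k=2: (−1)^1·41.5692/(4)·0.1300^3·0.9915^3 = -0.022269
  k=3: (−1)^2·41.5692/(12)·0.1300^1·0.9915^5 = +0.431629
d^3_{-1,0}(2.8808) = +0.000128 -0.022269 +0.431629 = +0.409488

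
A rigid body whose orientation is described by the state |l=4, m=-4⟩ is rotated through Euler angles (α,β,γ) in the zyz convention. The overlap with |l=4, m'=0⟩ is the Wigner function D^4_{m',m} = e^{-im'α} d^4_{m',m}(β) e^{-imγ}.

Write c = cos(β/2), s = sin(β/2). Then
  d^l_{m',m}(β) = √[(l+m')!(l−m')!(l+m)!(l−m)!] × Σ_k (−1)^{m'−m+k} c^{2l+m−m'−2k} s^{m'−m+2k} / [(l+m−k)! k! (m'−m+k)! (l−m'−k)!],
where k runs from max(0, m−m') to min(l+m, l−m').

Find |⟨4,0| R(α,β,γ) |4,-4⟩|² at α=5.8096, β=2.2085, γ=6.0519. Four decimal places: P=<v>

D^4_{0,-4}(5.8096,2.2085,6.0519) = e^{-i·0·5.8096}·d^4_{0,-4}(2.2085)·e^{-i·-4·6.0519}. Compute d first:
c=cos(2.2085/2)=0.449804, s=sin(2.2085/2)=0.893127; N=√[24·24·1·40320]=4819.161753
The bounds max(0,m−m')=0 and min(l+m,l−m')=0 give 1 term
  k=0: (−1)^4·4819.1618/(576)·0.4498^4·0.8931^4 = +0.217920
d^4_{0,-4}(2.2085) = +0.217920
|D^4_{0,-4}|² = |d^4_{0,-4}(β)|² = (+0.217920)² = 0.047489 (the z-rotation phases have unit modulus)

P=0.0475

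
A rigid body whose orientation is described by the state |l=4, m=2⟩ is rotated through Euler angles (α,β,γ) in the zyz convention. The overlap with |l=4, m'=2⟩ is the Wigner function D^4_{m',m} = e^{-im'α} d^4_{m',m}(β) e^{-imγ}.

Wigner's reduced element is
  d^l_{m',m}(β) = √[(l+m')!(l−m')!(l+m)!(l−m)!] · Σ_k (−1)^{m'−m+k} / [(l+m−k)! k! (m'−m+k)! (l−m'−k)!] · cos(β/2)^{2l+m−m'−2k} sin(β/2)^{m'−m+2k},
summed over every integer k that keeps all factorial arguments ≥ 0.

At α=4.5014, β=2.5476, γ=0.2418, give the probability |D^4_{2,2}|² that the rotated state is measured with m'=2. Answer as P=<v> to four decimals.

P=0.0072

First d^4_{2,2}(β=2.5476), then the phase factors e^{-i(2)α} and e^{-i(2)γ}:
With c≡cos(β/2)=0.292649 and s≡sin(β/2)=0.956220, N=[720·2·720·2]^{1/2}=1440.000000
k∈{0,1,2} keeps every argument non-negative
  k=0: (−1)^0·1440.0000/(1440)·0.2926^8·0.9562^0 = +0.000054
  k=1: (−1)^1·1440.0000/(120)·0.2926^6·0.9562^2 = -0.006893
  k=2: (−1)^2·1440.0000/(96)·0.2926^4·0.9562^4 = +0.091984
d^4_{2,2}(2.5476) = +0.000054 -0.006893 +0.091984 = +0.085145
|D^4_{2,2}|² = |d^4_{2,2}(β)|² = (+0.085145)² = 0.007250 (the z-rotation phases have unit modulus)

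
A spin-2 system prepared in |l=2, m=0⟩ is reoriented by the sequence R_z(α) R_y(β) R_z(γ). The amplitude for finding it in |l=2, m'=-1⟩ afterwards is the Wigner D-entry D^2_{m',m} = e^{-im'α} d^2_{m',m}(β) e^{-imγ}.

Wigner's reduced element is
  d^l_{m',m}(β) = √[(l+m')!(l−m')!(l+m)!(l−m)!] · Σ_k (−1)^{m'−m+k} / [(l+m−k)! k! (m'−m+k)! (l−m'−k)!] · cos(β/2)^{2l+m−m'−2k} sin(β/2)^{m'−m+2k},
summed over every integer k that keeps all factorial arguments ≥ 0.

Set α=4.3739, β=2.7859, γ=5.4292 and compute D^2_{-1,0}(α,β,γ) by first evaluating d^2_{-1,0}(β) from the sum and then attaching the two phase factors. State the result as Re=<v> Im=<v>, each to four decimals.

Re=0.1328 Im=0.3771

Split into d^2_{-1,0}(β=2.7859) × two z-phases.
With c≡cos(β/2)=0.176910 and s≡sin(β/2)=0.984227, N=[1·6·2·2]^{1/2}=4.898979
The bounds max(0,m−m')=1 and min(l+m,l−m')=2 give 2 terms
  k=1: (−1)^0·4.8990/(2)·0.1769^3·0.9842^1 = +0.013348
  k=2: (−1)^1·4.8990/(2)·0.1769^1·0.9842^3 = -0.413156
d^2_{-1,0}(2.7859) = +0.013348 -0.413156 = -0.399808
Attach z-rotation phases: D = e^{-i(-1)(4.3739)}·(-0.399808)·e^{-i(0)(5.4292)} = +0.132761+0.377122i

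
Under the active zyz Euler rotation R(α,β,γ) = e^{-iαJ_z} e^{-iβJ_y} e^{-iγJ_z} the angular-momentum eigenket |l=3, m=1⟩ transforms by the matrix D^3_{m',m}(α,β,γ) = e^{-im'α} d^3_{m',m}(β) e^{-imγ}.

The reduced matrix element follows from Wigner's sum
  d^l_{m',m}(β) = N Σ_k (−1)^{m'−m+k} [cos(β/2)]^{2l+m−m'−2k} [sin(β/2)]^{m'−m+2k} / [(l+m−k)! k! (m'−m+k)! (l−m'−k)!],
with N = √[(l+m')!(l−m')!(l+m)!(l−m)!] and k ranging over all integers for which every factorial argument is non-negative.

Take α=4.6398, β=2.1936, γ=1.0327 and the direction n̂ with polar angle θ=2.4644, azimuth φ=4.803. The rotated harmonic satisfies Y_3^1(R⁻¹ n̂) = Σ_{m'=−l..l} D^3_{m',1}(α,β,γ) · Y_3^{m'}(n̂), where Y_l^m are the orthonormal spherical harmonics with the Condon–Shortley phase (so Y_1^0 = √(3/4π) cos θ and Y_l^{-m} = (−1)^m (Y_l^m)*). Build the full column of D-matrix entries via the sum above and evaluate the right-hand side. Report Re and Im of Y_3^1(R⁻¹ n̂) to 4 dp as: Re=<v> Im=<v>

Need the full column D^3_{m',1} for m'=−3..3 at α=4.6398, β=2.1936, γ=1.0327.
cos(β/2)=0.456446, sin(β/2)=0.889751
d^3_{-3,1}: single k=4 term ⇒ +0.505706;  D = +0.479982+0.159236i
d^3_{-2,1}: k∈[3..4] ⇒ +0.423646 -0.804882 = -0.381236;  D = +0.145970-0.352184i
d^3_{-1,1}: k∈[2..4] ⇒ +0.206179 -1.044582 +0.496149 = -0.342255;  D = +0.305837+0.153630i
d^3_{0,1}: k∈[1..3] ⇒ +0.061067 -0.696121 +0.881704 = +0.246649;  D = +0.126408-0.211794i
d^3_{1,1}: k∈[0..2] ⇒ +0.009043 -0.274906 +0.783437 = +0.517575;  D = +0.424026+0.296792i
d^3_{2,1}: k∈[0..1] ⇒ -0.055746 +0.423646 = +0.367900;  D = -0.232268+0.285310i
d^3_{3,1}: single k=0 term ⇒ +0.133088;  D = -0.096846-0.091287i
Y_3^{m'}(θ=2.4644,φ=4.803) and Σ D·Y over m':
  (+0.4800+0.1592i)·(-0.0276-0.0989i)  (+0.1460-0.3522i)·(+0.3076-0.0564i)  (+0.3058+0.1536i)·(+0.0373+0.4108i)  (+0.1264-0.2118i)·(-0.0107+0.0000i)  (+0.4240+0.2968i)·(-0.0373+0.4108i)  (-0.2323+0.2853i)·(+0.3076+0.0564i)  (-0.0968-0.0913i)·(+0.0276-0.0989i)
Y_3^1(R⁻¹ n̂) = -0.262444+0.210057i

Re=-0.2624 Im=0.2101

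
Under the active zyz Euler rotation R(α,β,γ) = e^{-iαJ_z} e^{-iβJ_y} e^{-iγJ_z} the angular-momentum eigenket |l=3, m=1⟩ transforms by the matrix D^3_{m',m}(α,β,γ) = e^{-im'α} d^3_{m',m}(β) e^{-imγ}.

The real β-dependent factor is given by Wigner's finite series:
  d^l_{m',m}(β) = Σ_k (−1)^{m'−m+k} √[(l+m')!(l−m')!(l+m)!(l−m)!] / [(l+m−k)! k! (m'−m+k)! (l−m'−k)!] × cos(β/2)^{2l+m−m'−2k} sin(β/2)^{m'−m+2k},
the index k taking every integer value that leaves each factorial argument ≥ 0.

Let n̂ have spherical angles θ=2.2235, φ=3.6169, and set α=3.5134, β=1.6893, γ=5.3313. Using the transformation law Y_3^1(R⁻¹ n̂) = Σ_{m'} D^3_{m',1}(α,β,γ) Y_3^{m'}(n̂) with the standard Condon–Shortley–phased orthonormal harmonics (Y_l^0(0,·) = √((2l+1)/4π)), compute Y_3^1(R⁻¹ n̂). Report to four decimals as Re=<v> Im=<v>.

Need the full column D^3_{m',1} for m'=−3..3 at α=3.5134, β=1.6893, γ=5.3313.
cos(β/2)=0.663993, sin(β/2)=0.747739
d^3_{-3,1}: single k=4 term ⇒ +0.533792;  D = +0.254278-0.469337i
d^3_{-2,1}: k∈[3..4] ⇒ +0.774052 -0.490810 = +0.283243;  D = -0.035230+0.281043i
d^3_{-1,1}: k∈[2..4] ⇒ +0.652086 -1.102596 +0.174783 = -0.275727;  D = +0.067442+0.267352i
d^3_{0,1}: k∈[1..3] ⇒ +0.334317 -1.271898 +0.537655 = -0.399926;  D = -0.232016-0.325744i
d^3_{1,1}: k∈[0..2] ⇒ +0.085700 -0.869448 +0.826947 = +0.043199;  D = -0.036132-0.023677i
d^3_{2,1}: k∈[0..1] ⇒ -0.305188 +0.774052 = +0.468864;  D = +0.458732+0.096946i
d^3_{3,1}: single k=0 term ⇒ +0.420920;  D = -0.415304+0.068529i
Y_3^{m'}(θ=2.2235,φ=3.6169) and Σ D·Y over m':
  (+0.2543-0.4693i)·(-0.0302+0.2070i)  (-0.0352+0.2810i)·(-0.2277+0.3188i)  (+0.0674+0.2674i)·(-0.1927+0.0992i)  (-0.2320-0.3257i)·(+0.2619+0.0000i)  (-0.0361-0.0237i)·(+0.1927+0.0992i)  (+0.4587+0.0969i)·(-0.2277-0.3188i)  (-0.4153+0.0685i)·(+0.0302+0.2070i)
Y_3^1(R⁻¹ n̂) = -0.197269-0.398929i

Re=-0.1973 Im=-0.3989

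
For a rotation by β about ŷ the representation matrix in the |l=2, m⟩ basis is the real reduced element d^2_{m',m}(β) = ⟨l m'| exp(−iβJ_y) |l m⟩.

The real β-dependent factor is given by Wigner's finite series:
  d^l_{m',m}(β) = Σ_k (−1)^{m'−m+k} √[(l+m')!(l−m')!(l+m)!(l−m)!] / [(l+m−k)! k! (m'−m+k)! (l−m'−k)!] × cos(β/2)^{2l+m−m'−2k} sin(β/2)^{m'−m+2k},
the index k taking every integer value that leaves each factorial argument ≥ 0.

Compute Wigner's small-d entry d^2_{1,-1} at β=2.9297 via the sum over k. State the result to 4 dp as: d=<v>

d=-0.9446

d^2_{1,-1}(β=2.9297) via Wigner's sum:
With c≡cos(β/2)=0.105748 and s≡sin(β/2)=0.994393, N=[6·1·1·6]^{1/2}=6.000000
k∈{0,1} keeps every argument non-negative
  k=0: (−1)^2·6.0000/(2)·0.1057^2·0.9944^2 = +0.033173
  k=1: (−1)^3·6.0000/(6)·0.1057^0·0.9944^4 = -0.977760
d^2_{1,-1}(2.9297) = +0.033173 -0.977760 = -0.944587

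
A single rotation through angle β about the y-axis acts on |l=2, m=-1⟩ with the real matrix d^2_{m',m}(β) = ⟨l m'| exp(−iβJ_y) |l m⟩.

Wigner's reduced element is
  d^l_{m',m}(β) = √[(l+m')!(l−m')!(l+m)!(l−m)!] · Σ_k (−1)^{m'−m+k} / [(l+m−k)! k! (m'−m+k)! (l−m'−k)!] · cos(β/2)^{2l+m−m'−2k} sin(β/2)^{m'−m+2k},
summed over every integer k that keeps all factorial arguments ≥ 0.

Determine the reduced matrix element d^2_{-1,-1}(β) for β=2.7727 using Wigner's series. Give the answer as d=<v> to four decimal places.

d^2_{-1,-1}(β=2.7727) via Wigner's sum:
c=cos(2.7727/2)=0.183402, s=sin(2.7727/2)=0.983038; N=√[1·6·1·6]=6.000000
The bounds max(0,m−m')=0 and min(l+m,l−m')=1 give 2 terms
  k=0: (−1)^0·6.0000/(6)·0.1834^4·0.9830^0 = +0.001131
  k=1: (−1)^1·6.0000/(2)·0.1834^2·0.9830^2 = -0.097515
d^2_{-1,-1}(2.7727) = +0.001131 -0.097515 = -0.096384

d=-0.0964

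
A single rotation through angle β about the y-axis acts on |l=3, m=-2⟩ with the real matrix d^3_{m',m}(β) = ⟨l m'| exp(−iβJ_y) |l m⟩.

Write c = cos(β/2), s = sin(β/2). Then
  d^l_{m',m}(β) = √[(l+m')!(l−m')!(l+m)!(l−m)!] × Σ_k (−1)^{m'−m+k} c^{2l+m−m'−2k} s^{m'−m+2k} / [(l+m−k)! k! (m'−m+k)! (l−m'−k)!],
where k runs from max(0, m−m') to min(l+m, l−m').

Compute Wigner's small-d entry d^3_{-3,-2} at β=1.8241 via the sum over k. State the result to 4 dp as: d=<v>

d^3_{-3,-2}(β=1.8241) via Wigner's sum:
Half-angle: c=0.612126, s=0.790760. N=√(1·720·1·120)=293.938769
The bounds max(0,m−m')=1 and min(l+m,l−m')=1 give 1 term
  k=1: (−1)^0·293.9388/(120)·0.6121^5·0.7908^1 = +0.166466
d^3_{-3,-2}(1.8241) = +0.166466

d=0.1665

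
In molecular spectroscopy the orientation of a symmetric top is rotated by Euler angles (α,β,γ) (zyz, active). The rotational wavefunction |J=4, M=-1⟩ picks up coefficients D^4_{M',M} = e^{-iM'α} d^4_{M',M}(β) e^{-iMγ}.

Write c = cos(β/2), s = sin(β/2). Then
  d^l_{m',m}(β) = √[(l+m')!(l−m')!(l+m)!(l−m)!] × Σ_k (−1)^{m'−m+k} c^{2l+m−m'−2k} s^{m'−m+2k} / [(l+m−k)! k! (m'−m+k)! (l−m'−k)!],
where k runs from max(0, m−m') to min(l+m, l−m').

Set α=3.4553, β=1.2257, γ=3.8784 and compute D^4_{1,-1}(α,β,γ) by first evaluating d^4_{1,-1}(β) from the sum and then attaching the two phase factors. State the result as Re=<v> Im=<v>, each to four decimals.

First d^4_{1,-1}(β=1.2257), then the phase factors e^{-i(1)α} and e^{-i(-1)γ}:
With c≡cos(β/2)=0.818012 and s≡sin(β/2)=0.575201, N=[120·6·6·120]^{1/2}=720.000000
Admissible k: 0..3 (factorial args all ≥0)
  k=0: (−1)^2·720.0000/(72)·0.8180^6·0.5752^2 = +0.991283
  k=1: (−1)^3·720.0000/(24)·0.8180^4·0.5752^4 = -1.470412
  k=2: (−1)^4·720.0000/(48)·0.8180^2·0.5752^6 = +0.363521
  k=3: (−1)^5·720.0000/(720)·0.8180^0·0.5752^8 = -0.011983
d^4_{1,-1}(1.2257) = +0.991283 -1.470412 +0.363521 -0.011983 = -0.127591
Phases: e^{-i·(1)·3.4553}=-0.951196+0.308587i, e^{-i·(-1)·3.8784}=-0.740618-0.671927i ⇒ D=-0.116340-0.052387i

Re=-0.1163 Im=-0.0524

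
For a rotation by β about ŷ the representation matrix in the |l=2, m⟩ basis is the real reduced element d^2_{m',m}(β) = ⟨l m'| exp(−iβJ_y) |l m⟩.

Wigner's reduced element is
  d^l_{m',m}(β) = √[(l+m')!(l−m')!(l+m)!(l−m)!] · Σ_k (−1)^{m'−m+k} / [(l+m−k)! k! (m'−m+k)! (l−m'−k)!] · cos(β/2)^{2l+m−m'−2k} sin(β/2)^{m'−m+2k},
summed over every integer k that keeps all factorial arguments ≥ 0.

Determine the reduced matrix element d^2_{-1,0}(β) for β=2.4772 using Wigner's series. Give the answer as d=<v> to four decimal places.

d=-0.5945

d^2_{-1,0}(β=2.4772) via Wigner's sum:
Half-angle: c=0.326120, s=0.945328. N=√(1·6·2·2)=4.898979
k: max(0,(0)−(-1))=1 … min(2+(0),2−(-1))=2
  k=1: (−1)^0·4.8990/(2)·0.3261^3·0.9453^1 = +0.080314
  k=2: (−1)^1·4.8990/(2)·0.3261^1·0.9453^3 = -0.674841
d^2_{-1,0}(2.4772) = +0.080314 -0.674841 = -0.594527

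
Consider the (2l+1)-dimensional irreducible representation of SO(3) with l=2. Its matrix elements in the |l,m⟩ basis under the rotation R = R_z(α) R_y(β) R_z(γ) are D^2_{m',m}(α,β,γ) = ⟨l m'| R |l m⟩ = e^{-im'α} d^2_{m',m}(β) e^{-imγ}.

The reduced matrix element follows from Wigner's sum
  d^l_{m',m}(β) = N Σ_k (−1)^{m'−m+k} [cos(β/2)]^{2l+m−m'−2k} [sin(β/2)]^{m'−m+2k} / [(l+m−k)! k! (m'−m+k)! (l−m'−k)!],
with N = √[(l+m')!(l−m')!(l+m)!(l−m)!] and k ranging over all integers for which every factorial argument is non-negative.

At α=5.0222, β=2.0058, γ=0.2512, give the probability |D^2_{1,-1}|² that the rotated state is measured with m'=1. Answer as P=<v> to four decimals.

First d^2_{1,-1}(β=2.0058), then the phase factors e^{-i(1)α} and e^{-i(-1)γ}:
With c≡cos(β/2)=0.537860 and s≡sin(β/2)=0.843034, N=[6·1·1·6]^{1/2}=6.000000
k∈{0,1} keeps every argument non-negative
  k=0: (−1)^2·6.0000/(2)·0.5379^2·0.8430^2 = +0.616808
  k=1: (−1)^3·6.0000/(6)·0.5379^0·0.8430^4 = -0.505104
d^2_{1,-1}(2.0058) = +0.616808 -0.505104 = +0.111704
|D^2_{1,-1}|² = |d^2_{1,-1}(β)|² = (+0.111704)² = 0.012478 (the z-rotation phases have unit modulus)

P=0.0125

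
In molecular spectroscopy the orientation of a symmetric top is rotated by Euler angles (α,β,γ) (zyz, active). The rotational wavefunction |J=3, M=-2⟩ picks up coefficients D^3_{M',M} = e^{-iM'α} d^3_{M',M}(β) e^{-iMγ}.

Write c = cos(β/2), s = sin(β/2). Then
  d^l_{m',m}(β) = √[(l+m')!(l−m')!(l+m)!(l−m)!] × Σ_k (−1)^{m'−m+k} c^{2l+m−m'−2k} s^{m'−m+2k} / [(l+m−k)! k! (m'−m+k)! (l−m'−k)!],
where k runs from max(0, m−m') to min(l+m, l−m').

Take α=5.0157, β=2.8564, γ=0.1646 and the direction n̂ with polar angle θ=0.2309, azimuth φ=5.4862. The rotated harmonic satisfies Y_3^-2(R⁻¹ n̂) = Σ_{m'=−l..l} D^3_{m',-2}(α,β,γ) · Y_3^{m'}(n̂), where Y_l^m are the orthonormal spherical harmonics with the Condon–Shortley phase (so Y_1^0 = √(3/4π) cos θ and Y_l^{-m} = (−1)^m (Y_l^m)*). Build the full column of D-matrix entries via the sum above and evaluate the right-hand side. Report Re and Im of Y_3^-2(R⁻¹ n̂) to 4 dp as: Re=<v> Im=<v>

Re=-0.1496 Im=-0.1434

Need the full column D^3_{m',-2} for m'=−3..3 at α=5.0157, β=2.8564, γ=0.1646.
cos(β/2)=0.142114, sin(β/2)=0.989850
d^3_{-3,-2}: single k=1 term ⇒ +0.000141;  D = -0.000133+0.000046i
d^3_{-2,-2}: k∈[0..1] ⇒ +0.000008 -0.001998 = -0.001990;  D = +0.001180+0.001602i
d^3_{-1,-2}: k∈[0..1] ⇒ -0.000181 +0.017605 = +0.017424;  D = +0.010301-0.014053i
d^3_{0,-2}: k∈[0..1] ⇒ +0.002189 -0.106196 = -0.104007;  D = -0.098422-0.033624i
d^3_{1,-2}: k∈[0..1] ⇒ -0.017605 +0.427054 = +0.409449;  D = -0.010599+0.409312i
d^3_{2,-2}: k∈[0..1] ⇒ +0.096944 -0.940627 = -0.843683;  D = +0.811425-0.231066i
d^3_{3,-2}: single k=0 term ⇒ -0.330795;  D = +0.181486+0.276565i
Y_3^{m'}(θ=0.2309,φ=5.4862) and Σ D·Y over m':
  (-0.0001+0.0000i)·(-0.0037+0.0034i)  (+0.0012+0.0016i)·(-0.0012+0.0521i)  (+0.0103-0.0141i)·(+0.1932+0.1977i)  (-0.0984-0.0336i)·(+0.6314+0.0000i)  (-0.0106+0.4093i)·(-0.1932+0.1977i)  (+0.8114-0.2311i)·(-0.0012-0.0521i)  (+0.1815+0.2766i)·(+0.0037+0.0034i)
Y_3^-2(R⁻¹ n̂) = -0.149650-0.143392i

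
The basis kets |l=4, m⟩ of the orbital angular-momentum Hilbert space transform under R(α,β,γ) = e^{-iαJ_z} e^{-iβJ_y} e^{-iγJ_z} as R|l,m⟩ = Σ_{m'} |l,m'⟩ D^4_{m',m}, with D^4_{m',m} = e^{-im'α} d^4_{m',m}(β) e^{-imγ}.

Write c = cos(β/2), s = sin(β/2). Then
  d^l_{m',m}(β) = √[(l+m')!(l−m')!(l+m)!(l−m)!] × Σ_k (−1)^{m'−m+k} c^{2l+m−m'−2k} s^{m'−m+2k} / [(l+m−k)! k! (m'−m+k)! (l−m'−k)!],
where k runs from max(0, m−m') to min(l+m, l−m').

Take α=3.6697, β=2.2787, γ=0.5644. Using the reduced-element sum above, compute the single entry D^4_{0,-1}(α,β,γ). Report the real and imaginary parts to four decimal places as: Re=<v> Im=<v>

Split into d^4_{0,-1}(β=2.2787) × two z-phases.
With c≡cos(β/2)=0.418185 and s≡sin(β/2)=0.908362, N=[24·24·6·120]^{1/2}=643.987578
k∈{0,1,2,3} keeps every argument non-negative
  k=0: (−1)^1·643.9876/(144)·0.4182^7·0.9084^1 = -0.009086
  k=1: (−1)^2·643.9876/(24)·0.4182^5·0.9084^3 = +0.257209
  k=2: (−1)^3·643.9876/(24)·0.4182^3·0.9084^5 = -1.213574
  k=3: (−1)^4·643.9876/(144)·0.4182^1·0.9084^7 = +0.954324
d^4_{0,-1}(2.2787) = -0.009086 +0.257209 -1.213574 +0.954324 = -0.011127
D = (+1.000000+0.000000i)·(-0.011127)·(+0.844910+0.534909i) = -0.009401-0.005952i

Re=-0.0094 Im=-0.0060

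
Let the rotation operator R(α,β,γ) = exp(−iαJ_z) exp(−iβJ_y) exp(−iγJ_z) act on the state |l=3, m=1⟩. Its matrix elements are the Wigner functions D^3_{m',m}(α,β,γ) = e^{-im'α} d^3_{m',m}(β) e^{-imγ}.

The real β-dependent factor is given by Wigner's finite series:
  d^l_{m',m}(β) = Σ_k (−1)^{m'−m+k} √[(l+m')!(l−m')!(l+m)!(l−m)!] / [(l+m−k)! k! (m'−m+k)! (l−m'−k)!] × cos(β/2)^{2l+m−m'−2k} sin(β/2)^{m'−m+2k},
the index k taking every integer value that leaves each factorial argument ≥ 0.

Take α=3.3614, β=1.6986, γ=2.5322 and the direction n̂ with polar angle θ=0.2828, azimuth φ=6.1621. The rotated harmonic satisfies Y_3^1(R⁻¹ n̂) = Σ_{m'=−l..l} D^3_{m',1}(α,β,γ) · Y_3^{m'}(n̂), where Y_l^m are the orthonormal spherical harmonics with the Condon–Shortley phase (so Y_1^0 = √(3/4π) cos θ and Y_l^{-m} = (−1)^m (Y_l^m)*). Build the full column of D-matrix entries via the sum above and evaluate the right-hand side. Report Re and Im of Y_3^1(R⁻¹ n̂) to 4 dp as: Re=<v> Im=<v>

Need the full column D^3_{m',1} for m'=−3..3 at α=3.3614, β=1.6986, γ=2.5322.
cos(β/2)=0.660509, sin(β/2)=0.750818
d^3_{-3,1}: single k=4 term ⇒ +0.536960;  D = +0.159699+0.512662i
d^3_{-2,1}: k∈[3..4] ⇒ +0.771384 -0.498371 = +0.273013;  D = -0.136078-0.236683i
d^3_{-1,1}: k∈[2..4] ⇒ +0.643777 -1.109140 +0.179147 = -0.286217;  D = -0.193330-0.211054i
d^3_{0,1}: k∈[1..3] ⇒ +0.326978 -1.267513 +0.545938 = -0.394596;  D = +0.323567+0.225855i
d^3_{1,1}: k∈[0..2] ⇒ +0.083037 -0.858369 +0.831855 = +0.056523;  D = +0.052288+0.021468i
d^3_{2,1}: k∈[0..1] ⇒ -0.298489 +0.771384 = +0.472895;  D = -0.466096-0.079902i
d^3_{3,1}: single k=0 term ⇒ +0.415556;  D = +0.415036-0.020781i
Y_3^{m'}(θ=0.2828,φ=6.1621) and Σ D·Y over m':
  (+0.1597+0.5127i)·(+0.0085+0.0032i)  (-0.1361-0.2367i)·(+0.0742+0.0183i)  (-0.1933-0.2111i)·(+0.3232+0.0393i)  (+0.3236+0.2259i)·(+0.5772+0.0000i)  (+0.0523+0.0215i)·(-0.3232+0.0393i)  (-0.4661-0.0799i)·(+0.0742-0.0183i)  (+0.4150-0.0208i)·(-0.0085+0.0032i)
Y_3^1(R⁻¹ n̂) = +0.069275+0.038588i

Re=0.0693 Im=0.0386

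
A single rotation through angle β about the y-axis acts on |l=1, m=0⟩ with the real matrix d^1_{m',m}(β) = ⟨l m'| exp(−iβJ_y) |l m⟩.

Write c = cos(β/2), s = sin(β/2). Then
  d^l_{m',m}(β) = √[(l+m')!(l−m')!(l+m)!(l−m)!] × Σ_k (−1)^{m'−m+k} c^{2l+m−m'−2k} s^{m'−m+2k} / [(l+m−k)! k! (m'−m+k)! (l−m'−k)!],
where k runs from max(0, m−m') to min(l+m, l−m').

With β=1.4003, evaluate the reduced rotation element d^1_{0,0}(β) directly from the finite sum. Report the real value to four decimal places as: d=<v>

d^1_{0,0}(β=1.4003) via Wigner's sum:
c=cos(1.4003/2)=0.764746, s=sin(1.4003/2)=0.644332; N=√[1·1·1·1]=1.000000
The bounds max(0,m−m')=0 and min(l+m,l−m')=1 give 2 terms
  k=0: (−1)^0·1.0000/(1)·0.7647^2·0.6443^0 = +0.584836
  k=1: (−1)^1·1.0000/(1)·0.7647^0·0.6443^2 = -0.415164
d^1_{0,0}(1.4003) = +0.584836 -0.415164 = +0.169672

d=0.1697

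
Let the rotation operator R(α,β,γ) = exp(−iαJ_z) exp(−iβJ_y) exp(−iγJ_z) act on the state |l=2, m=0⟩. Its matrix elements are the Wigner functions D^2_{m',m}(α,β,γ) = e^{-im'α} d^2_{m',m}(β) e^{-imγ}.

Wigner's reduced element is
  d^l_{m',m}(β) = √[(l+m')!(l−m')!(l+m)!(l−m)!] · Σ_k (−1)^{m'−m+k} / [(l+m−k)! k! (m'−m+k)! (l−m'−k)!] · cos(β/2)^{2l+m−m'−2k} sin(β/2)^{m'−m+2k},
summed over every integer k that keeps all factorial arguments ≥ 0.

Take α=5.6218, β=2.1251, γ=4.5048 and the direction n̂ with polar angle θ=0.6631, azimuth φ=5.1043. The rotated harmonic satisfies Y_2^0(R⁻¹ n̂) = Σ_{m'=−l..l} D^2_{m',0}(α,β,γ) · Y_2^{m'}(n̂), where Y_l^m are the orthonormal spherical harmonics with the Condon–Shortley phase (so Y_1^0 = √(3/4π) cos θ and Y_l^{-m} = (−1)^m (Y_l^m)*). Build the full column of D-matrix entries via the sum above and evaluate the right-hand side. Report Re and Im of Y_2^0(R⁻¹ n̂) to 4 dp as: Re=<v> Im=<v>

Re=-0.3139 Im=0.0000

Need the full column D^2_{m',0} for m'=−2..2 at α=5.6218, β=2.1251, γ=4.5048.
cos(β/2)=0.486646, sin(β/2)=0.873599
d^2_{-2,0}: single k=2 term ⇒ +0.442717;  D = +0.108683-0.429170i
d^2_{-1,0}: k∈[1..2] ⇒ +0.246619 -0.794741 = -0.548121;  D = -0.432546+0.336662i
d^2_{0,0}: k∈[0..2] ⇒ +0.056086 -0.722954 +0.582437 = -0.084431;  D = -0.084431+0.000000i
d^2_{1,0}: k∈[0..1] ⇒ -0.246619 +0.794741 = +0.548121;  D = +0.432546+0.336662i
d^2_{2,0}: single k=0 term ⇒ +0.442717;  D = +0.108683+0.429170i
Y_2^{m'}(θ=0.6631,φ=5.1043) and Σ D·Y over m':
  (+0.1087-0.4292i)·(-0.1037+0.1033i)  (-0.4325+0.3367i)·(+0.1431+0.3464i)  (-0.0844+0.0000i)·(+0.2723+0.0000i)  (+0.4325+0.3367i)·(-0.1431+0.3464i)  (+0.1087+0.4292i)·(-0.1037-0.1033i)
Y_2^0(R⁻¹ n̂) = -0.313874+0.000000i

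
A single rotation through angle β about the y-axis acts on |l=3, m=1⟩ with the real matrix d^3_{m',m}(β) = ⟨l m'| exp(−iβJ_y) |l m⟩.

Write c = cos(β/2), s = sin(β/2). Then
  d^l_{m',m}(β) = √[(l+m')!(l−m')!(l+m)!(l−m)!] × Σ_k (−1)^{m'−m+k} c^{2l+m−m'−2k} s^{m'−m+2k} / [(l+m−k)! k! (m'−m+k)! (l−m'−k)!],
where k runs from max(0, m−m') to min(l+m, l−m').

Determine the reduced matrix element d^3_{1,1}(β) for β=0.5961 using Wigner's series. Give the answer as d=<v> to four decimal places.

d^3_{1,1}(β=0.5961) via Wigner's sum:
c=cos(0.5961/2)=0.955911, s=sin(0.5961/2)=0.293657; N=√[24·2·24·2]=48.000000
Admissible k: 0..2 (factorial args all ≥0)
  k=0: (−1)^0·48.0000/(48)·0.9559^6·0.2937^0 = +0.762965
  k=1: (−1)^1·48.0000/(6)·0.9559^4·0.2937^2 = -0.576023
  k=2: (−1)^2·48.0000/(8)·0.9559^2·0.2937^4 = +0.040770
d^3_{1,1}(0.5961) = +0.762965 -0.576023 +0.040770 = +0.227713

d=0.2277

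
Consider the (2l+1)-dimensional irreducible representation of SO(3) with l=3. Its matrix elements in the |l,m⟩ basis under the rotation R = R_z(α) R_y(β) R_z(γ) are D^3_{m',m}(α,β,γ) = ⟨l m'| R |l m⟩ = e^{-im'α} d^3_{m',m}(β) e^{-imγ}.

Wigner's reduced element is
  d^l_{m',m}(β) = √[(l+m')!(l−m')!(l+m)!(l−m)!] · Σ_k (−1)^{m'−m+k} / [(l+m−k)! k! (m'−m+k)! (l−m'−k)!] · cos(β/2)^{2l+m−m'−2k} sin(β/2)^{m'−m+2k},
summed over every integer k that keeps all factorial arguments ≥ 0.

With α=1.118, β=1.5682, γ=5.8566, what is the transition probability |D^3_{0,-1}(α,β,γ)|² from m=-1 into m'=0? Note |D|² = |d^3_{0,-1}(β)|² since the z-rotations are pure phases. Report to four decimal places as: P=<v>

Split into d^3_{0,-1}(β=1.5682) × two z-phases.
c=cos(1.5682/2)=0.708024, s=sin(1.5682/2)=0.706188; N=√[6·6·2·24]=41.569219
k: max(0,(-1)−(0))=0 … min(3+(-1),3−(0))=2
  k=0: (−1)^1·41.5692/(12)·0.7080^5·0.7062^1 = -0.435263
  k=1: (−1)^2·41.5692/(4)·0.7080^3·0.7062^3 = +1.299025
  k=2: (−1)^3·41.5692/(12)·0.7080^1·0.7062^5 = -0.430766
d^3_{0,-1}(1.5682) = -0.435263 +1.299025 -0.430766 = +0.432997
|D^3_{0,-1}|² = |d^3_{0,-1}(β)|² = (+0.432997)² = 0.187486 (the z-rotation phases have unit modulus)

P=0.1875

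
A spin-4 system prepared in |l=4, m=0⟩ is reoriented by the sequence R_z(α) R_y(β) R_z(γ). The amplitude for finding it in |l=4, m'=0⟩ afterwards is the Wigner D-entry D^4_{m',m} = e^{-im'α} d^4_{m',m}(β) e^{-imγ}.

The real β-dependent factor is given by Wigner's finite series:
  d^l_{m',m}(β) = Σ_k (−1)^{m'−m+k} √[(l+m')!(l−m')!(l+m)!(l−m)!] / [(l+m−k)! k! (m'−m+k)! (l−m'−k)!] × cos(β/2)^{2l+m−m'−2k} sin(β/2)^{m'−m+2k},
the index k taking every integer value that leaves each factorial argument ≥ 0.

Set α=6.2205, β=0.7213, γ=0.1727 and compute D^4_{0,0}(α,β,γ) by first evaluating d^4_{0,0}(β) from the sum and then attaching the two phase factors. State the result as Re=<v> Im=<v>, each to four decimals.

Re=-0.3484 Im=0.0000

D^4_{0,0}(6.2205,0.7213,0.1727) = e^{-i·0·6.2205}·d^4_{0,0}(0.7213)·e^{-i·0·0.1727}. Compute d first:
With c≡cos(β/2)=0.935668 and s≡sin(β/2)=0.352882, N=[24·24·24·24]^{1/2}=576.000000
The bounds max(0,m−m')=0 and min(l+m,l−m')=4 give 5 terms
  k=0: (−1)^0·576.0000/(576)·0.9357^8·0.3529^0 = +0.587453
  k=1: (−1)^1·576.0000/(36)·0.9357^6·0.3529^2 = -1.336934
  k=2: (−1)^2·576.0000/(16)·0.9357^4·0.3529^4 = +0.427868
  k=3: (−1)^3·576.0000/(36)·0.9357^2·0.3529^6 = -0.027049
  k=4: (−1)^4·576.0000/(576)·0.9357^0·0.3529^8 = +0.000240
d^4_{0,0}(0.7213) = +0.587453 -1.336934 +0.427868 -0.027049 +0.000240 = -0.348422
D = (+1.000000+0.000000i)·(-0.348422)·(+1.000000+0.000000i) = -0.348422+0.000000i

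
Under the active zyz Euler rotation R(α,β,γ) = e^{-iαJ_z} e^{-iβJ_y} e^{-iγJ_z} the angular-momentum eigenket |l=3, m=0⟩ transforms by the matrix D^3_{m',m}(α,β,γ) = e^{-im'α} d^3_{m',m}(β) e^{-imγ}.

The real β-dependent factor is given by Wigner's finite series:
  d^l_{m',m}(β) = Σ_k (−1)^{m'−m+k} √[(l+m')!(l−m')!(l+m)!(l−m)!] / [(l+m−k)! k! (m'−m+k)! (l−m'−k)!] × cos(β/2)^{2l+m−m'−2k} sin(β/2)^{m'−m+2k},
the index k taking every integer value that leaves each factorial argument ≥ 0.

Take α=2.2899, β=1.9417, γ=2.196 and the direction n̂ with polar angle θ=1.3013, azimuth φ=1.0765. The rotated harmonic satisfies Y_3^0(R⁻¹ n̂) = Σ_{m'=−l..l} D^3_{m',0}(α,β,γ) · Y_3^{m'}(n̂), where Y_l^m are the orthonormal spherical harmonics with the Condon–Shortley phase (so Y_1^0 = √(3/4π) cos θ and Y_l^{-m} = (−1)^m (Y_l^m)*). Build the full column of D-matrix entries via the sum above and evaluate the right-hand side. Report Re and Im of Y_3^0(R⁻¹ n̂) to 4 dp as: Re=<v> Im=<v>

Re=-0.2245 Im=0.0000

Need the full column D^3_{m',0} for m'=−3..3 at α=2.2899, β=1.9417, γ=2.196.
cos(β/2)=0.564598, sin(β/2)=0.825366
d^3_{-3,0}: single k=3 term ⇒ +0.452557;  D = +0.376923+0.250473i
d^3_{-2,0}: k∈[2..3] ⇒ +0.379150 -0.810262 = -0.431112;  D = +0.056993+0.427328i
d^3_{-1,0}: k∈[1..3] ⇒ +0.164034 -1.051647 +0.749140 = -0.138473;  D = +0.091214-0.104187i
d^3_{0,0}: k∈[0..3] ⇒ +0.032392 -0.623008 +1.331397 -0.316140 = +0.424641;  D = +0.424641+0.000000i
d^3_{1,0}: k∈[0..2] ⇒ -0.164034 +1.051647 -0.749140 = +0.138473;  D = -0.091214-0.104187i
d^3_{2,0}: k∈[0..1] ⇒ +0.379150 -0.810262 = -0.431112;  D = +0.056993-0.427328i
d^3_{3,0}: single k=0 term ⇒ -0.452557;  D = -0.376923+0.250473i
Y_3^{m'}(θ=1.3013,φ=1.0765) and Σ D·Y over m':
  (+0.3769+0.2505i)·(-0.3722+0.0328i)  (+0.0570+0.4273i)·(-0.1390-0.2112i)  (+0.0912-0.1042i)·(-0.0954+0.1770i)  (+0.4246+0.0000i)·(-0.2629+0.0000i)  (-0.0912-0.1042i)·(+0.0954+0.1770i)  (+0.0570-0.4273i)·(-0.1390+0.2112i)  (-0.3769+0.2505i)·(+0.3722+0.0328i)
Y_3^0(R⁻¹ n̂) = -0.224535+0.000000i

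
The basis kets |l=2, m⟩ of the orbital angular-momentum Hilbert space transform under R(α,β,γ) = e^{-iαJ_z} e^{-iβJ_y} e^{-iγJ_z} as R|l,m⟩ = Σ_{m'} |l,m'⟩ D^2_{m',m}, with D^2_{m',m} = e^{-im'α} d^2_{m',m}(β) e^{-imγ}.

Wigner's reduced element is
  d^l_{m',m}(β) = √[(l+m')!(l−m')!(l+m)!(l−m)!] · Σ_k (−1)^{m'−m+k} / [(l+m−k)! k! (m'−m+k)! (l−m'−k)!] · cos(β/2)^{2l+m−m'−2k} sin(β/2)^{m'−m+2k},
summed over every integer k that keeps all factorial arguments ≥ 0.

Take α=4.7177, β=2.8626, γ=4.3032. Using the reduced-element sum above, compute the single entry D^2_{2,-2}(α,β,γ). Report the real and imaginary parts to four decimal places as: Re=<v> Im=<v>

Re=0.6497 Im=-0.7090

First d^2_{2,-2}(β=2.8626), then the phase factors e^{-i(2)α} and e^{-i(-2)γ}:
Half-angle: c=0.139044, s=0.990286. N=√(24·1·1·24)=24.000000
The bounds max(0,m−m')=0 and min(l+m,l−m')=0 give 1 term
  k=0: (−1)^4·24.0000/(24)·0.1390^0·0.9903^4 = +0.961707
d^2_{2,-2}(2.8626) = +0.961707
Phases: e^{-i·(2)·4.7177}=-0.999944+0.010622i, e^{-i·(-2)·4.3032}=-0.683406+0.730038i ⇒ D=+0.649742-0.709024i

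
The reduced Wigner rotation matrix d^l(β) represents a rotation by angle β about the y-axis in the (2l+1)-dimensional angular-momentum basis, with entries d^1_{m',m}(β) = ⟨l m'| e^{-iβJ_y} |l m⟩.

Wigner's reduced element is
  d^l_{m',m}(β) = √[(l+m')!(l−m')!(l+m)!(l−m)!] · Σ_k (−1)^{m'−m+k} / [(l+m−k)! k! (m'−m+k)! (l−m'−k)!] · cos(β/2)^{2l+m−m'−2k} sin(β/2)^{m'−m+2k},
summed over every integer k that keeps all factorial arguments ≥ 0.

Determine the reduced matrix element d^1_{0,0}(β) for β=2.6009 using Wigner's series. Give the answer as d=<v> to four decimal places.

d=-0.8574

d^1_{0,0}(β=2.6009) via Wigner's sum:
c=cos(2.6009/2)=0.267065, s=sin(2.6009/2)=0.963678; N=√[1·1·1·1]=1.000000
The bounds max(0,m−m')=0 and min(l+m,l−m')=1 give 2 terms
  k=0: (−1)^0·1.0000/(1)·0.2671^2·0.9637^0 = +0.071324
  k=1: (−1)^1·1.0000/(1)·0.2671^0·0.9637^2 = -0.928676
d^1_{0,0}(2.6009) = +0.071324 -0.928676 = -0.857352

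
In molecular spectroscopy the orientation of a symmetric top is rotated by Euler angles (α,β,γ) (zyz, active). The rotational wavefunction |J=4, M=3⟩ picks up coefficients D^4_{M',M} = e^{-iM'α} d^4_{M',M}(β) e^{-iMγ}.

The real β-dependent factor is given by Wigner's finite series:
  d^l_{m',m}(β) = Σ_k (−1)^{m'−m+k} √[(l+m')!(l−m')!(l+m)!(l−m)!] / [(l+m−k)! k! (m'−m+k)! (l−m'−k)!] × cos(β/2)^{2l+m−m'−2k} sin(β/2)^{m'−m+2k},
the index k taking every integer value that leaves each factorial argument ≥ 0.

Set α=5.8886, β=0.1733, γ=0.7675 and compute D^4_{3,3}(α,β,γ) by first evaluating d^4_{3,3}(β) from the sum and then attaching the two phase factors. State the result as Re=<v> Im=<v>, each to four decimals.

First d^4_{3,3}(β=0.1733), then the phase factors e^{-i(3)α} and e^{-i(3)γ}:
Half-angle: c=0.996248, s=0.086542. N=√(5040·1·5040·1)=5040.000000
The bounds max(0,m−m')=0 and min(l+m,l−m')=1 give 2 terms
  k=0: (−1)^0·5040.0000/(5040)·0.9962^8·0.0865^0 = +0.970377
  k=1: (−1)^1·5040.0000/(720)·0.9962^6·0.0865^2 = -0.051257
d^4_{3,3}(0.1733) = +0.970377 -0.051257 = +0.919120
Phases: e^{-i·(3)·5.8886}=+0.377449+0.926030i, e^{-i·(3)·0.7675}=-0.668138-0.744037i ⇒ D=+0.401483-0.826797i

Re=0.4015 Im=-0.8268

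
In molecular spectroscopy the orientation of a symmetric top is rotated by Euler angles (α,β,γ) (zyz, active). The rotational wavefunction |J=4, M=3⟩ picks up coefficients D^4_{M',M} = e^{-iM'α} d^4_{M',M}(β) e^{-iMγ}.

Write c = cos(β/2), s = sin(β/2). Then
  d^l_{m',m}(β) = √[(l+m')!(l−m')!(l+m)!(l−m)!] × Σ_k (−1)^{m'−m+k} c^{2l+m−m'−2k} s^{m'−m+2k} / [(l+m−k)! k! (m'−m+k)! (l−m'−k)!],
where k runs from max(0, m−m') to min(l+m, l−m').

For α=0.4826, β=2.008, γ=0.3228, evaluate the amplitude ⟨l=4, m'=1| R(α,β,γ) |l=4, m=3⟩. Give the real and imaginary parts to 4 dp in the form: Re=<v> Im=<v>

Split into d^4_{1,3}(β=2.008) × two z-phases.
With c≡cos(β/2)=0.536932 and s≡sin(β/2)=0.843625, N=[120·6·5040·1]^{1/2}=1904.940944
k: max(0,(3)−(1))=2 … min(4+(3),4−(1))=3
  k=2: (−1)^0·1904.9409/(240)·0.5369^6·0.8436^2 = +0.135359
  k=3: (−1)^1·1904.9409/(144)·0.5369^4·0.8436^4 = -0.556923
d^4_{1,3}(2.008) = +0.135359 -0.556923 = -0.421564
Phases: e^{-i·(1)·0.4826}=+0.885791-0.464084i, e^{-i·(3)·0.3228}=+0.566619-0.823980i ⇒ D=-0.050381+0.418543i

Re=-0.0504 Im=0.4185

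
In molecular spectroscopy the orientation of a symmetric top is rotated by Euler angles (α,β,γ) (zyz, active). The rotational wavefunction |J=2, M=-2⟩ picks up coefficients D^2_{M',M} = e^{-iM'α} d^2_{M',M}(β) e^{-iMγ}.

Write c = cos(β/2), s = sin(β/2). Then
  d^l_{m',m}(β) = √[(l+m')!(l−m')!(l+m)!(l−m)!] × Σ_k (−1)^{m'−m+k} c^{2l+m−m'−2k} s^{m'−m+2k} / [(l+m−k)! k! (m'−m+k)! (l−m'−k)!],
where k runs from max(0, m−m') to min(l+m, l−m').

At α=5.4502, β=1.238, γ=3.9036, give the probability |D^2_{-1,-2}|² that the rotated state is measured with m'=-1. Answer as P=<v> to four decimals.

P=0.3931

First d^2_{-1,-2}(β=1.238), then the phase factors e^{-i(-1)α} and e^{-i(-2)γ}:
Half-angle: c=0.814459, s=0.580221. N=√(1·6·1·24)=12.000000
k: max(0,(-2)−(-1))=0 … min(2+(-2),2−(-1))=0
  k=0: (−1)^1·12.0000/(6)·0.8145^3·0.5802^1 = -0.626948
d^2_{-1,-2}(1.238) = -0.626948
|D^2_{-1,-2}|² = |d^2_{-1,-2}(β)|² = (-0.626948)² = 0.393063 (the z-rotation phases have unit modulus)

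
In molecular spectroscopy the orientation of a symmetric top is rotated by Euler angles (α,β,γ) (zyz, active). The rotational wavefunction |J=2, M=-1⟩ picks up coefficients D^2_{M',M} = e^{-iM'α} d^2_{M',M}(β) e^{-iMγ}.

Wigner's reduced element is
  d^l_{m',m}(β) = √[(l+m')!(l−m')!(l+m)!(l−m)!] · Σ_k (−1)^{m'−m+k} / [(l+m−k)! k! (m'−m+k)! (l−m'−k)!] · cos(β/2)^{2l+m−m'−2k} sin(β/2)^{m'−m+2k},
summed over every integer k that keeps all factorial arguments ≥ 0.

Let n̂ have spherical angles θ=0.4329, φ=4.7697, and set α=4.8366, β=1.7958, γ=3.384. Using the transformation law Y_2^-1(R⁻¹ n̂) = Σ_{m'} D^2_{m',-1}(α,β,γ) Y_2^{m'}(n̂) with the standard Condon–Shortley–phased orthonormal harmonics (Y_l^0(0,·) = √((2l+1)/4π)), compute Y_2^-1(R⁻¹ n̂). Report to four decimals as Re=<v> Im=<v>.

Need the full column D^2_{m',-1} for m'=−2..2 at α=4.8366, β=1.7958, γ=3.384.
cos(β/2)=0.623254, sin(β/2)=0.782020
d^2_{-2,-1}: single k=1 term ⇒ +0.378654;  D = +0.333951+0.178481i
d^2_{-1,-1}: k∈[0..1] ⇒ +0.150890 -0.712666 = -0.561777;  D = +0.201375-0.524444i
d^2_{0,-1}: k∈[0..1] ⇒ -0.463754 +0.730119 = +0.266365;  D = -0.258577-0.063938i
d^2_{1,-1}: k∈[0..1] ⇒ +0.712666 -0.373999 = +0.338667;  D = +0.039936-0.336304i
d^2_{2,-1}: single k=0 term ⇒ -0.596140;  D = -0.596129+0.003586i
Y_2^{m'}(θ=0.4329,φ=4.7697) and Σ D·Y over m':
  (+0.3340+0.1785i)·(-0.0675+0.0078i)  (+0.2014-0.5244i)·(+0.0169+0.2937i)  (-0.2586-0.0639i)·(+0.4643+0.0000i)  (+0.0399-0.3363i)·(-0.0169+0.2937i)  (-0.5961+0.0036i)·(-0.0675-0.0078i)
Y_2^-1(R⁻¹ n̂) = +0.151825+0.032956i

Re=0.1518 Im=0.0330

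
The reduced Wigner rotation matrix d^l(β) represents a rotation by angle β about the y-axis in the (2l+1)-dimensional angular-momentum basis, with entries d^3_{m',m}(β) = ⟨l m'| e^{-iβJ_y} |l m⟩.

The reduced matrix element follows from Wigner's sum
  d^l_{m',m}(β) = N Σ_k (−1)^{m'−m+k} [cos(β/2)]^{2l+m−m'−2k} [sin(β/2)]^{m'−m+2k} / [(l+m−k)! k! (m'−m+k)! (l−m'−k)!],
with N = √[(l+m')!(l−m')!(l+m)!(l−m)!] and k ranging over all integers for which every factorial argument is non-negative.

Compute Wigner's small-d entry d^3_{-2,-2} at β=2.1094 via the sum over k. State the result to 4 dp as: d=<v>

d^3_{-2,-2}(β=2.1094) via Wigner's sum:
With c≡cos(β/2)=0.493489 and s≡sin(β/2)=0.869752, N=[1·120·1·120]^{1/2}=120.000000
Admissible k: 0..1 (factorial args all ≥0)
  k=0: (−1)^0·120.0000/(120)·0.4935^6·0.8698^0 = +0.014443
  k=1: (−1)^1·120.0000/(24)·0.4935^4·0.8698^2 = -0.224321
d^3_{-2,-2}(2.1094) = +0.014443 -0.224321 = -0.209878

d=-0.2099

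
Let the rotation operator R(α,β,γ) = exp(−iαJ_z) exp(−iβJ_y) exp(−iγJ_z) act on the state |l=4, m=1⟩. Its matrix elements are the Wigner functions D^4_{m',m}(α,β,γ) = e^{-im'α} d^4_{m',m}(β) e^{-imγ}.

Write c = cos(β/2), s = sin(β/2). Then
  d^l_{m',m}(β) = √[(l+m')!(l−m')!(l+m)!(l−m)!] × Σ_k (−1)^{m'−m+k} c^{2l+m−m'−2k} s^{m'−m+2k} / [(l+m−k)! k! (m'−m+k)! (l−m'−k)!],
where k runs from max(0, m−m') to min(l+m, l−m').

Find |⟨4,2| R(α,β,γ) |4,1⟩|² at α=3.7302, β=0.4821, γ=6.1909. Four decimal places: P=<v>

Split into d^4_{2,1}(β=0.4821) × two z-phases.
With c≡cos(β/2)=0.971088 and s≡sin(β/2)=0.238722, N=[720·2·120·6]^{1/2}=1018.233765
The bounds max(0,m−m')=0 and min(l+m,l−m')=2 give 3 terms
  k=0: (−1)^1·1018.2338/(240)·0.9711^7·0.2387^1 = -0.824782
  k=1: (−1)^2·1018.2338/(48)·0.9711^5·0.2387^3 = +0.249217
  k=2: (−1)^3·1018.2338/(72)·0.9711^3·0.2387^5 = -0.010041
d^4_{2,1}(0.4821) = -0.824782 +0.249217 -0.010041 = -0.585605
|D^4_{2,1}|² = |d^4_{2,1}(β)|² = (-0.585605)² = 0.342933 (the z-rotation phases have unit modulus)

P=0.3429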